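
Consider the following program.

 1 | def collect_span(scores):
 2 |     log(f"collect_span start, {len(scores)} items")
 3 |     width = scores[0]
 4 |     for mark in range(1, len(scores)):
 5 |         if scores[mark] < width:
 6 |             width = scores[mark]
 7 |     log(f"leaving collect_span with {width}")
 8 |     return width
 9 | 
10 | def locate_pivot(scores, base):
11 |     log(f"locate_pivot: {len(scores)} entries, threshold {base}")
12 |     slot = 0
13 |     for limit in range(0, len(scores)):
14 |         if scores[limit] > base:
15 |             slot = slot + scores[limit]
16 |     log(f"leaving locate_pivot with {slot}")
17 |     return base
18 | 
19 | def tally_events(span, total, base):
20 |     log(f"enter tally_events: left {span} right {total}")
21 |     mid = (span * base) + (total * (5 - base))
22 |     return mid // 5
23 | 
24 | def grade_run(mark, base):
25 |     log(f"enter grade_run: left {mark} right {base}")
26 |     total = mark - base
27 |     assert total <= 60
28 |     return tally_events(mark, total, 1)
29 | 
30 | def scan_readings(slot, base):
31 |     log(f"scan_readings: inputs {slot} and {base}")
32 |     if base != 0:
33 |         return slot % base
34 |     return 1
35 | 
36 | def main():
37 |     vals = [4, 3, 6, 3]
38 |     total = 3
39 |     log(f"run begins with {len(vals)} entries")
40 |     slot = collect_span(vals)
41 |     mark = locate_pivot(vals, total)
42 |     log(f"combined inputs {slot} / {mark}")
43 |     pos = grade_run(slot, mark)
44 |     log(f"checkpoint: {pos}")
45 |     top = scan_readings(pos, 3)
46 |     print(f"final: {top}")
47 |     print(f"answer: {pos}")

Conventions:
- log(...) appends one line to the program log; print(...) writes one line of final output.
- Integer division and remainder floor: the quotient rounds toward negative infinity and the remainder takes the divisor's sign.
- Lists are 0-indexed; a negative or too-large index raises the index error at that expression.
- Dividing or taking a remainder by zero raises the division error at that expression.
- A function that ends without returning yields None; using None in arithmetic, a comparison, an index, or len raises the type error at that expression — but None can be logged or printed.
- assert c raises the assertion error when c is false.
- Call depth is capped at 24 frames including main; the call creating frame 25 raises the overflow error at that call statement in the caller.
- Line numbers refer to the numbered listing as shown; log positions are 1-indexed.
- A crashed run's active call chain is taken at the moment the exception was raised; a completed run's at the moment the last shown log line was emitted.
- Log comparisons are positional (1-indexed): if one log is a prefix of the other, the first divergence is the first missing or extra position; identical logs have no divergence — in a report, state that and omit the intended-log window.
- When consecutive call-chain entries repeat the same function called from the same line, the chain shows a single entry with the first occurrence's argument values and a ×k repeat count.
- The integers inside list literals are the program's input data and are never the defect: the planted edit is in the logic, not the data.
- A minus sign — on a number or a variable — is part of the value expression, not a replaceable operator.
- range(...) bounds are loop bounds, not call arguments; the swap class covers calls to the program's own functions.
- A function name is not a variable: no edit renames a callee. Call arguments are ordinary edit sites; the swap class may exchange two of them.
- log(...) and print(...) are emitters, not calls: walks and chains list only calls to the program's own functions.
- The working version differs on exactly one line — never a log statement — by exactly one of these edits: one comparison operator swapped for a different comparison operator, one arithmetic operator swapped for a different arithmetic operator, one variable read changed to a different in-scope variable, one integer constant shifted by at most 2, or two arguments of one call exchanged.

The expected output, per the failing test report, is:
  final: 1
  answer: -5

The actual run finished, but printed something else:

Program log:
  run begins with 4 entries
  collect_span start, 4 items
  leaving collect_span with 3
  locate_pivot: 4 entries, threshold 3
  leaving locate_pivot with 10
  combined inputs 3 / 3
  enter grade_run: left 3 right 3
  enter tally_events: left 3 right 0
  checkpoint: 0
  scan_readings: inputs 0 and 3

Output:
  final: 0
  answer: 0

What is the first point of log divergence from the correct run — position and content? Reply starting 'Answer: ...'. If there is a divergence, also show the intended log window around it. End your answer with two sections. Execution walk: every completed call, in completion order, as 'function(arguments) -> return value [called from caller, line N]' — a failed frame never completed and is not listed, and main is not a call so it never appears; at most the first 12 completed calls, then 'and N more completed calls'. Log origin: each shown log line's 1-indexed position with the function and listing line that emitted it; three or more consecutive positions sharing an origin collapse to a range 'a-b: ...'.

Answer: at position 6 the run shows 'combined inputs 3 / 3' where the working version logs 'combined inputs 3 / 10'.
Intended log window:
  4: locate_pivot: 4 entries, threshold 3
  5: leaving locate_pivot with 10
  6: combined inputs 3 / 10
  7: enter grade_run: left 3 right 10
Execution walk:
  collect_span([4, 3, 6, 3]) -> 3  [called from main, line 40]
  locate_pivot([4, 3, 6, 3], 3) -> 3  [called from main, line 41]
  tally_events(3, 0, 1) -> 0  [called from grade_run, line 28]
  grade_run(3, 3) -> 0  [called from main, line 43]
  scan_readings(0, 3) -> 0  [called from main, line 45]
Log origins:
  1 — main, line 39
  2 — collect_span, line 2
  3 — collect_span, line 7
  4 — locate_pivot, line 11
  5 — locate_pivot, line 16
  6 — main, line 42
  7 — grade_run, line 25
  8 — tally_events, line 20
  9 — main, line 44
  10 — scan_readings, line 31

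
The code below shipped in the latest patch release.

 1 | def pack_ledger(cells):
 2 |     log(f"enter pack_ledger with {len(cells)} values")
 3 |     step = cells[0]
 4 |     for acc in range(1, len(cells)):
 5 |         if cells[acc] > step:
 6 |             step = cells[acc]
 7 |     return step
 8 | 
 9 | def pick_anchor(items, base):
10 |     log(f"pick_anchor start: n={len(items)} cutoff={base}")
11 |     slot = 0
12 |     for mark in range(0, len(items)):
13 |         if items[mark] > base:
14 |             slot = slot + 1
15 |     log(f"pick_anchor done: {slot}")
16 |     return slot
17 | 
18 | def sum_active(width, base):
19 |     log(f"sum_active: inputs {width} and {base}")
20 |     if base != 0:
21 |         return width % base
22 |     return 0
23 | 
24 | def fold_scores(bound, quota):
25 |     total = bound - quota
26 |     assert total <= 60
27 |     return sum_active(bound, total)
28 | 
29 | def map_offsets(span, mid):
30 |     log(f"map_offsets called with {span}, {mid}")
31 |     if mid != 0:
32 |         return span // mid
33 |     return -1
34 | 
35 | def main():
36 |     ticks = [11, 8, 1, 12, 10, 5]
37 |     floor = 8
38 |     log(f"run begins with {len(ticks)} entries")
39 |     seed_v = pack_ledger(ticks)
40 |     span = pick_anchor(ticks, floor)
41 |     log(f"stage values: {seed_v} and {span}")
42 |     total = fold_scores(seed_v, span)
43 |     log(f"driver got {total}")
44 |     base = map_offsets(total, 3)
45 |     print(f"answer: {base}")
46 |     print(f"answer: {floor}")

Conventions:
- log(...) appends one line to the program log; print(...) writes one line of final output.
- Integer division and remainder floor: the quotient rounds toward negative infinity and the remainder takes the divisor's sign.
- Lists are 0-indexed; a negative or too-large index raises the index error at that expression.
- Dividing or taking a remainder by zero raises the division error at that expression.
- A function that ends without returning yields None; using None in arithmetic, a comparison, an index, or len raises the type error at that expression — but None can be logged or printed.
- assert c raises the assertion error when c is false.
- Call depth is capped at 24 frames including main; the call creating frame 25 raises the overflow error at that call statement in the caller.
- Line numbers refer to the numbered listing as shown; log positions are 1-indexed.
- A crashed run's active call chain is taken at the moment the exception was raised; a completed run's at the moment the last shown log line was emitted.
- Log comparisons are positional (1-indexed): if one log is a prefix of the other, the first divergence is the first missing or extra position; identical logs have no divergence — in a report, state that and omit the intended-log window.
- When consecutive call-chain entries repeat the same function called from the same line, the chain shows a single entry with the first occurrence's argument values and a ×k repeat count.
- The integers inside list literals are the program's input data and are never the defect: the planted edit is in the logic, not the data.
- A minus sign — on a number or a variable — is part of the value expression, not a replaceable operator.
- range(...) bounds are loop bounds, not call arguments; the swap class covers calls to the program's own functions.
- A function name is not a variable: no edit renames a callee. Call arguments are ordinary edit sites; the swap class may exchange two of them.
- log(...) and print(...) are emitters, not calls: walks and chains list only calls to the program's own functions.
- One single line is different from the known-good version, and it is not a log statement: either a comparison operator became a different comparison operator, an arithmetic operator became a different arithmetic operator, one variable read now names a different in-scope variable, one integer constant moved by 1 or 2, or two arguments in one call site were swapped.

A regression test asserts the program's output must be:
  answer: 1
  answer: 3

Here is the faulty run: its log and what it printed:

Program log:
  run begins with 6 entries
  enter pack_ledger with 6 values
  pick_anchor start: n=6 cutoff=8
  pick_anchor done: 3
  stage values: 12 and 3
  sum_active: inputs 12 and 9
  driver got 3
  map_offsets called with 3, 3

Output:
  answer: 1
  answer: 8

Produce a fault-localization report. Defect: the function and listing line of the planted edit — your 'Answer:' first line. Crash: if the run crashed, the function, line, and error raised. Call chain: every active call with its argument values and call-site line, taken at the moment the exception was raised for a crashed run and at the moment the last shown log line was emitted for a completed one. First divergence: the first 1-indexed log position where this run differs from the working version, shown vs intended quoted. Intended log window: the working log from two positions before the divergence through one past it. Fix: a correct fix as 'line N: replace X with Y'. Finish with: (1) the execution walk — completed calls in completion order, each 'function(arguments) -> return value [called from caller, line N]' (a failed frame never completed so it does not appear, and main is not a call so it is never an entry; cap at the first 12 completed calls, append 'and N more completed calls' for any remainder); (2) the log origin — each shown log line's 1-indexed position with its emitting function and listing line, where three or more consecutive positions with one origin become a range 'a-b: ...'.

Answer: the defect is in main at line 46.
Key observation: The logs agree in full; only the final output differs.
Call chain: main -> map_offsets(3, 3) (called at line 44).
First divergence: there is none — every log position agrees.
Execution walk:
  pack_ledger([11, 8, 1, 12, 10, 5]) -> 12  [called from main, line 39]
  pick_anchor([11, 8, 1, 12, 10, 5], 8) -> 3  [called from main, line 40]
  sum_active(12, 9) -> 3  [called from fold_scores, line 27]
  fold_scores(12, 3) -> 3  [called from main, line 42]
  map_offsets(3, 3) -> 1  [called from main, line 44]
Log line origins:
  1: from main, line 38
  2: from pack_ledger, line 2
  3: from pick_anchor, line 10
  4: from pick_anchor, line 15
  5: from main, line 41
  6: from sum_active, line 19
  7: from main, line 43
  8: from map_offsets, line 30
A correct fix: line 46: replace `floor` with `total`.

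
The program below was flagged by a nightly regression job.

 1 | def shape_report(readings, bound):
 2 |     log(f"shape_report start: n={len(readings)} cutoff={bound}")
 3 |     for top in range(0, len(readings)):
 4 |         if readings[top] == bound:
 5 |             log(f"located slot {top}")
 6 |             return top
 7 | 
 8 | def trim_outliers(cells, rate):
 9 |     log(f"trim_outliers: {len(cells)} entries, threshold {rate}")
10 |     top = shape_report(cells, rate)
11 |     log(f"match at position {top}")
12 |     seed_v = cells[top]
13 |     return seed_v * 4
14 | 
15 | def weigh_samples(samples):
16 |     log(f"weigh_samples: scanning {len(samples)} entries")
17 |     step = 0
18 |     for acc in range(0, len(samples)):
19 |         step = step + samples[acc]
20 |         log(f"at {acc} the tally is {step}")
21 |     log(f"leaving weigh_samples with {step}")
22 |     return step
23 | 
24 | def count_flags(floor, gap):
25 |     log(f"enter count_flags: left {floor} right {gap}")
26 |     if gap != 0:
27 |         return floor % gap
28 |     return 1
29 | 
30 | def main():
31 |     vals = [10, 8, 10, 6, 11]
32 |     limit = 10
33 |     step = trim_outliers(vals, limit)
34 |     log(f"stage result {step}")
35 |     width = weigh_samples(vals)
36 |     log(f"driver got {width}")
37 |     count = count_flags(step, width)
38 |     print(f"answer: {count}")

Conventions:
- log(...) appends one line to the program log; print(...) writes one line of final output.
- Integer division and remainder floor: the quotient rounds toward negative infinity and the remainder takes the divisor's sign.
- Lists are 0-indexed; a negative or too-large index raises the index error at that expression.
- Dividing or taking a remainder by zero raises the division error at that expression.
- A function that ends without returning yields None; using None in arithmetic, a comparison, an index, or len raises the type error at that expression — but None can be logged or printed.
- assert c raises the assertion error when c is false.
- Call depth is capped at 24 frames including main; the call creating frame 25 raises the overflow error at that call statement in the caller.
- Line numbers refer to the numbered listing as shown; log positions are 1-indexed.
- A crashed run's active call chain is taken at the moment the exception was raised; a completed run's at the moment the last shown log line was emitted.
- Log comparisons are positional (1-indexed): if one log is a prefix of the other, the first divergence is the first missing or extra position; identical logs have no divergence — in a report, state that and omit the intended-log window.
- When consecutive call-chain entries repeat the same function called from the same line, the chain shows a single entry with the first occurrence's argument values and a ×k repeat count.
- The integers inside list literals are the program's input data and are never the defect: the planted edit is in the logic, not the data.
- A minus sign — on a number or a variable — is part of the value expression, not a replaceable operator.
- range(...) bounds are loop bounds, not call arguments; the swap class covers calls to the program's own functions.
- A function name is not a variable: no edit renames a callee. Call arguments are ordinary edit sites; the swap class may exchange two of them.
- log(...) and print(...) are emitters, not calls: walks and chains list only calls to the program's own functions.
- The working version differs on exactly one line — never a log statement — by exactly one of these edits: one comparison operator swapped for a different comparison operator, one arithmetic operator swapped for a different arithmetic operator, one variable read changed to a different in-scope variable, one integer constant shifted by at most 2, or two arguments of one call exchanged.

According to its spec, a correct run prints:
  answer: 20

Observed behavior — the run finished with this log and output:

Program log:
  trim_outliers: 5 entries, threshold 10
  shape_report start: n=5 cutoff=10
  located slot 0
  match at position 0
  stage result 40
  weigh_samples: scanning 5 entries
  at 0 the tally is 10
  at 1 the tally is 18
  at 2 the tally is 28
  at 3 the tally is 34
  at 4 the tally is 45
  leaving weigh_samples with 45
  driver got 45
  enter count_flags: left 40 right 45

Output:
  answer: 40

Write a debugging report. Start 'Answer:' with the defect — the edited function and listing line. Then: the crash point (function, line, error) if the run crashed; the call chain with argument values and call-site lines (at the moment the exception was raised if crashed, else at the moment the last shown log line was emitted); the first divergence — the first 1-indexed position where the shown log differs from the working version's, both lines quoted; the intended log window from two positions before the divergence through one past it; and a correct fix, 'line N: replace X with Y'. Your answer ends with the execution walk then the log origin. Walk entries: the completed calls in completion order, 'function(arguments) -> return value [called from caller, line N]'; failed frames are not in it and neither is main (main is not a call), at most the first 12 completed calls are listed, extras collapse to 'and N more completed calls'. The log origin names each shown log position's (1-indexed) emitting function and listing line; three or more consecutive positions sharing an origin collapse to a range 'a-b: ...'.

Answer: the defect is in trim_outliers at line 13.
The tell: At log position 5 the runs split — shown 'stage result 40', but the working version logs 'stage result 20'.
Call chain: main -> count_flags(40, 45) (called at line 37).
First divergence: position 5 — shown 'stage result 40', intended 'stage result 20'.
Intended log window:
  3: located slot 0
  4: match at position 0
  5: stage result 20
  6: weigh_samples: scanning 5 entries
Execution walk:
  shape_report([10, 8, 10, 6, 11], 10) -> 0  [called from trim_outliers, line 10]
  trim_outliers([10, 8, 10, 6, 11], 10) -> 40  [called from main, line 33]
  weigh_samples([10, 8, 10, 6, 11]) -> 45  [called from main, line 35]
  count_flags(40, 45) -> 40  [called from main, line 37]
Log origins:
  1: emitted by trim_outliers (line 9)
  2: emitted by shape_report (line 2)
  3: emitted by shape_report (line 5)
  4: emitted by trim_outliers (line 11)
  5: emitted by main (line 34)
  6: emitted by weigh_samples (line 16)
  7-11: emitted by weigh_samples (line 20)
  12: emitted by weigh_samples (line 21)
  13: emitted by main (line 36)
  14: emitted by count_flags (line 25)
A correct fix: line 13: replace `4` with `2`.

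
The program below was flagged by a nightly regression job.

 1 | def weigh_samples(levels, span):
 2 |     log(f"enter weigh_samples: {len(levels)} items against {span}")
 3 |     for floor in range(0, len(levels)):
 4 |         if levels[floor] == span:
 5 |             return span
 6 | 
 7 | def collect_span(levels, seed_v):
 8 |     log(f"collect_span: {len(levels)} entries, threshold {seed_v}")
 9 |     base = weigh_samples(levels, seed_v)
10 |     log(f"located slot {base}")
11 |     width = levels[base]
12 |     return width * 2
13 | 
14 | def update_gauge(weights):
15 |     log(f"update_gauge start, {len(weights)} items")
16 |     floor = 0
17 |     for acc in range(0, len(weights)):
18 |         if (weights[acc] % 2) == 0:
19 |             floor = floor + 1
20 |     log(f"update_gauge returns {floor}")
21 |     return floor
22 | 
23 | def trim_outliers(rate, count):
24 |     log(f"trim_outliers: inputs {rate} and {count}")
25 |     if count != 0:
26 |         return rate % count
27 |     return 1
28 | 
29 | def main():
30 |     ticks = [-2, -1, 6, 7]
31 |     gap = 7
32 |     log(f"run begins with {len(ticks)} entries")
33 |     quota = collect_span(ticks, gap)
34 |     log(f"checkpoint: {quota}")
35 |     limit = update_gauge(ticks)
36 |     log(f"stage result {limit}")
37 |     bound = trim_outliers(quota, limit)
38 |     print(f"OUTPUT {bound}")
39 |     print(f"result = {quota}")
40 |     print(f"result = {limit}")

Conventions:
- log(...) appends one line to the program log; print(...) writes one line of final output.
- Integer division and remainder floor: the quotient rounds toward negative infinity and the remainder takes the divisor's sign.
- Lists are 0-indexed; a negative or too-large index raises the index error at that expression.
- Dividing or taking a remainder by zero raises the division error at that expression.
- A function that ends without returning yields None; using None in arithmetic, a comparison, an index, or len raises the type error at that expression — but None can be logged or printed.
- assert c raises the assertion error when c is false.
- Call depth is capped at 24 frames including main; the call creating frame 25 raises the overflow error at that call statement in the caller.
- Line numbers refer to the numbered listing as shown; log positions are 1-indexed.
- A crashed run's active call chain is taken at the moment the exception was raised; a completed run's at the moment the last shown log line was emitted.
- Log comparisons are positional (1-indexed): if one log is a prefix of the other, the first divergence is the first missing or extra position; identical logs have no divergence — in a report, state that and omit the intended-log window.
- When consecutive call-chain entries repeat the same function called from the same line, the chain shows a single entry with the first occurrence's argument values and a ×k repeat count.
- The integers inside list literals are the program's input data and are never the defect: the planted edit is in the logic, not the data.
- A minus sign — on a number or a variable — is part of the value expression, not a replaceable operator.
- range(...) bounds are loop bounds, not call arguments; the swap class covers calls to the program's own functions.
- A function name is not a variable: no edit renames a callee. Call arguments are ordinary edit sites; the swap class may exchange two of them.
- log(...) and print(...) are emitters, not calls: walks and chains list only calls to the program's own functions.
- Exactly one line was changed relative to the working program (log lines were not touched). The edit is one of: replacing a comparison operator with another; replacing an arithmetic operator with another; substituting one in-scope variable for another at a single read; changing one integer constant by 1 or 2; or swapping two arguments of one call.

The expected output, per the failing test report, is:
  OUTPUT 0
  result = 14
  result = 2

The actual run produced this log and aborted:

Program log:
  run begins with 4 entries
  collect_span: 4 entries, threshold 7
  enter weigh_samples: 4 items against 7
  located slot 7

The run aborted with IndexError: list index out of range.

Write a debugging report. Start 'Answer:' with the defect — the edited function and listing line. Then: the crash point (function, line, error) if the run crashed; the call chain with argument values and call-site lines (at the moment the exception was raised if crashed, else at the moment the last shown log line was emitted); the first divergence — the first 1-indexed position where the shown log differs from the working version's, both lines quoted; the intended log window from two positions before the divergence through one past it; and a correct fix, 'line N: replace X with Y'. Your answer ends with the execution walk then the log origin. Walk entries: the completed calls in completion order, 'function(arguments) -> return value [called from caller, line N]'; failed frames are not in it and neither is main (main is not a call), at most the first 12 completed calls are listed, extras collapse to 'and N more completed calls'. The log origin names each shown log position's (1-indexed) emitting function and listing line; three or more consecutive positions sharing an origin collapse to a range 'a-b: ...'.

Answer: the defect is in weigh_samples at line 5.
The tell: The earliest visible damage is log position 4 — 'located slot 7' rather than the intended 'located slot 3'.
Crash: collect_span, line 11, IndexError.
Call chain: main -> collect_span([-2, -1, 6, 7], 7) (called at line 33).
First divergence: position 4; shown 'located slot 7' vs intended 'located slot 3'.
Intended log window:
  2: collect_span: 4 entries, threshold 7
  3: enter weigh_samples: 4 items against 7
  4: located slot 3
  5: checkpoint: 14
Execution walk:
  weigh_samples([-2, -1, 6, 7], 7) -> 7  [called from collect_span, line 9]
Origin of each log line:
  1: logged in main at line 32
  2: logged in collect_span at line 8
  3: logged in weigh_samples at line 2
  4: logged in collect_span at line 10
A correct fix: line 5: replace `span` with `floor`.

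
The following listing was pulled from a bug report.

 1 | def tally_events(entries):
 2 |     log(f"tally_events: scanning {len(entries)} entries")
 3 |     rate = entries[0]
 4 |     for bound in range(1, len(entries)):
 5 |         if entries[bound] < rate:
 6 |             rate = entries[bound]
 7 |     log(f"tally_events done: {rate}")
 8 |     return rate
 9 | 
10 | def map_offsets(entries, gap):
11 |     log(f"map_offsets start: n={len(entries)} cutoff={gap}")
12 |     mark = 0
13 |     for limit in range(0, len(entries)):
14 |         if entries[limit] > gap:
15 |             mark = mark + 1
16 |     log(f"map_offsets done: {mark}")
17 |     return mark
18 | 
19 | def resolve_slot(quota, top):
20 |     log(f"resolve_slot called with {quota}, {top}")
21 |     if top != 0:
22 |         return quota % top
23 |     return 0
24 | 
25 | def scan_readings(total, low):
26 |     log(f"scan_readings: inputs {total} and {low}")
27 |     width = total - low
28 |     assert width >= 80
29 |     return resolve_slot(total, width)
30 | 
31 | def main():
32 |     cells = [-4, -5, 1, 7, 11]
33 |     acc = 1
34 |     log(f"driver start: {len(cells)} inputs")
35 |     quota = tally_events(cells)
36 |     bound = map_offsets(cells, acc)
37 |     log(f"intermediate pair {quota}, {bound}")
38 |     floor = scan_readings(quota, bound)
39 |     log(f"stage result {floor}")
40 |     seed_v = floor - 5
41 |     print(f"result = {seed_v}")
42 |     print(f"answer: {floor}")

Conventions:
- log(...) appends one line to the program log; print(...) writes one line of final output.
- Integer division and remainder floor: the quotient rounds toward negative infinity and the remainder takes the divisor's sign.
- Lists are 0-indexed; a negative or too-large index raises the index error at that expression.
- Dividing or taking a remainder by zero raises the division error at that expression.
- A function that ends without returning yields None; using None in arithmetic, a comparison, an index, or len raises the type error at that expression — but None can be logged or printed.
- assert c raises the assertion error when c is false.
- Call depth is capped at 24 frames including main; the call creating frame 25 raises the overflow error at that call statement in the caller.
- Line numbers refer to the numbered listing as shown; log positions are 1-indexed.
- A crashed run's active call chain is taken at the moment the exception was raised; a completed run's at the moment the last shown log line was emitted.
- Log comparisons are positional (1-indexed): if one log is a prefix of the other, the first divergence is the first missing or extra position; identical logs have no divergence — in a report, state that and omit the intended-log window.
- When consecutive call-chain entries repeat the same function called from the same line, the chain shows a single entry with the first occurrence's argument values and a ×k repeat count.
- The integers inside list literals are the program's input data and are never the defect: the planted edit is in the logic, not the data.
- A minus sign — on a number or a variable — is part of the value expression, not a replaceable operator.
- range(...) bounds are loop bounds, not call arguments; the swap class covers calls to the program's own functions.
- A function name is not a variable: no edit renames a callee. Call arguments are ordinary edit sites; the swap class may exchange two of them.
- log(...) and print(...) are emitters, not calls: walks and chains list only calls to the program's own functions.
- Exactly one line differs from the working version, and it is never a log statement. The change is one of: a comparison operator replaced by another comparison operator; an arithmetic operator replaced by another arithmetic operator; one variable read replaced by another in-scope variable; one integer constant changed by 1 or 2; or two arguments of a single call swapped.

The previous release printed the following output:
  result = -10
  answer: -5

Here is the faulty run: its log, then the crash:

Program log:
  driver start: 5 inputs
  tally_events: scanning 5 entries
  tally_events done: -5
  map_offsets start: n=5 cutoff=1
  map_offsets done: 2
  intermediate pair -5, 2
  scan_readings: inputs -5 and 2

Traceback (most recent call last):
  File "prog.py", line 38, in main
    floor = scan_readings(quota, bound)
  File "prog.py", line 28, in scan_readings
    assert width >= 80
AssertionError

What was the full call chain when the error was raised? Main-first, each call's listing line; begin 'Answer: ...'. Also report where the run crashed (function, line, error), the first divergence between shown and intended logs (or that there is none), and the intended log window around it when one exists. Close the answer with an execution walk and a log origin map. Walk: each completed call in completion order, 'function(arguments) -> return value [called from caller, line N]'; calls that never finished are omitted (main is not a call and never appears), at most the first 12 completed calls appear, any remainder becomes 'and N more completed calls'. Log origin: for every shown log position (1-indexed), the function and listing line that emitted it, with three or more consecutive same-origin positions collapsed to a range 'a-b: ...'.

Answer: main -> scan_readings (called at line 38).
Key fact: The log ends early — 7 lines, where the working version next logs 'resolve_slot called with -5, -7'.
Crash: scan_readings, line 28, AssertionError.
First divergence: position 8 — the faulty run's log ends after 7 lines; the working version continues with 'resolve_slot called with -5, -7'.
Intended log window:
  6: intermediate pair -5, 2
  7: scan_readings: inputs -5 and 2
  8: resolve_slot called with -5, -7
  9: stage result -5
Execution walk:
  tally_events([-4, -5, 1, 7, 11]) -> -5  [called from main, line 35]
  map_offsets([-4, -5, 1, 7, 11], 1) -> 2  [called from main, line 36]
Log line origins:
  1: logged in main at line 34
  2: logged in tally_events at line 2
  3: logged in tally_events at line 7
  4: logged in map_offsets at line 11
  5: logged in map_offsets at line 16
  6: logged in main at line 37
  7: logged in scan_readings at line 26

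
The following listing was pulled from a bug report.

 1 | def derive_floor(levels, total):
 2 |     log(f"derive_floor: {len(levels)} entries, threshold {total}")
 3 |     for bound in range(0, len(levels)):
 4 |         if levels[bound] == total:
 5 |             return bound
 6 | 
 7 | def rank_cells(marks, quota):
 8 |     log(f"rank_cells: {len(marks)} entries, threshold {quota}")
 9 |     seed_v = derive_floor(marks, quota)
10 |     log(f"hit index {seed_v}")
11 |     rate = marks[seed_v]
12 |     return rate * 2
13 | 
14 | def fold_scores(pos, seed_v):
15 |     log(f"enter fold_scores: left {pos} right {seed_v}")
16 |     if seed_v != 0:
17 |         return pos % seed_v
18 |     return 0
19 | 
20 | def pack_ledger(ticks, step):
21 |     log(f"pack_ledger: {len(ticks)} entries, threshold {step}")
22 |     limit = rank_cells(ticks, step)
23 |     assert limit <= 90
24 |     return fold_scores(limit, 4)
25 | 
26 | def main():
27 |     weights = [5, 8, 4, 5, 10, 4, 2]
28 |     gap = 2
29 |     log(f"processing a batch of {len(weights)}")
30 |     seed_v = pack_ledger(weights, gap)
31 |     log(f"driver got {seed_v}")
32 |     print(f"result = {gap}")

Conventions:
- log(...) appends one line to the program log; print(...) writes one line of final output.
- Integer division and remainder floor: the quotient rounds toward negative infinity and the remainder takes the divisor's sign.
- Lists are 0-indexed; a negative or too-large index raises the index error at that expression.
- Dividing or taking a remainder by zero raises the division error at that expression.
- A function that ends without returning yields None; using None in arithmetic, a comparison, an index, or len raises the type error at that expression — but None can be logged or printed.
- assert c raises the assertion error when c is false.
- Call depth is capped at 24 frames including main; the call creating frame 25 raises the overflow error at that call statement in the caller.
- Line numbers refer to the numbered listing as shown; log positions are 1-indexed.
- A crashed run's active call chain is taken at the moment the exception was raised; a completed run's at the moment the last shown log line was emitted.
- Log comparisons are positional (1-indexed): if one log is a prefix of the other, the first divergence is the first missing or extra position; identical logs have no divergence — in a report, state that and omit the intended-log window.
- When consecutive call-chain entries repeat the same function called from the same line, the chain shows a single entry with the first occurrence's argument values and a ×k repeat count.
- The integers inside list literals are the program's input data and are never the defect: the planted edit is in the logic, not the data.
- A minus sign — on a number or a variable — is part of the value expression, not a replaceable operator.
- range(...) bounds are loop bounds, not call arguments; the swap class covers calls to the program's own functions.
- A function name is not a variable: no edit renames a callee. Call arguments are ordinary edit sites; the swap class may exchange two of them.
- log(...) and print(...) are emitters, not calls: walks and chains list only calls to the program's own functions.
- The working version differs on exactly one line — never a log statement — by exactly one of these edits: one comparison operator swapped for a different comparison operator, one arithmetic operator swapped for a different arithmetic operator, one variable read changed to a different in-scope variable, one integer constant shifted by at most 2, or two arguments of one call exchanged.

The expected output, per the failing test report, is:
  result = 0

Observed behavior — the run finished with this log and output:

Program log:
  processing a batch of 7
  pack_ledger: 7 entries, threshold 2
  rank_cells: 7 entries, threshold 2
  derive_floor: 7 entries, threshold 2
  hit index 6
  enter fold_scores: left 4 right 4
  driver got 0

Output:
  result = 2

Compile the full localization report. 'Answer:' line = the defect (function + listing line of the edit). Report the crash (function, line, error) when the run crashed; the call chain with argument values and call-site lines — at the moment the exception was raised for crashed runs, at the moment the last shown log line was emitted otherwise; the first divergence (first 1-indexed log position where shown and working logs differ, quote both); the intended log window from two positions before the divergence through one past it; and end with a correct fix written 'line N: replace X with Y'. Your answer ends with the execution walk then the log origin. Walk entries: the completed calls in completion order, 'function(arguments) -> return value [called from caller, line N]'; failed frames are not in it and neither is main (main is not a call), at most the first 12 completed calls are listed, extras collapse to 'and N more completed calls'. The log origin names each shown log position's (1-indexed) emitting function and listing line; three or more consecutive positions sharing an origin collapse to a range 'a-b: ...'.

Answer: the defect is in main at line 32.
Core observation: No log line changed; the fault shows up purely in the output.
Call chain: main.
First divergence: none; the two logs match at every position.
Execution walk:
  derive_floor([5, 8, 4, 5, 10, 4, 2], 2) -> 6  [called from rank_cells, line 9]
  rank_cells([5, 8, 4, 5, 10, 4, 2], 2) -> 4  [called from pack_ledger, line 22]
  fold_scores(4, 4) -> 0  [called from pack_ledger, line 24]
  pack_ledger([5, 8, 4, 5, 10, 4, 2], 2) -> 0  [called from main, line 30]
Origin of each log line:
  1: emitted by main (line 29)
  2: emitted by pack_ledger (line 21)
  3: emitted by rank_cells (line 8)
  4: emitted by derive_floor (line 2)
  5: emitted by rank_cells (line 10)
  6: emitted by fold_scores (line 15)
  7: emitted by main (line 31)
A correct fix: line 32: replace `gap` with `seed_v`.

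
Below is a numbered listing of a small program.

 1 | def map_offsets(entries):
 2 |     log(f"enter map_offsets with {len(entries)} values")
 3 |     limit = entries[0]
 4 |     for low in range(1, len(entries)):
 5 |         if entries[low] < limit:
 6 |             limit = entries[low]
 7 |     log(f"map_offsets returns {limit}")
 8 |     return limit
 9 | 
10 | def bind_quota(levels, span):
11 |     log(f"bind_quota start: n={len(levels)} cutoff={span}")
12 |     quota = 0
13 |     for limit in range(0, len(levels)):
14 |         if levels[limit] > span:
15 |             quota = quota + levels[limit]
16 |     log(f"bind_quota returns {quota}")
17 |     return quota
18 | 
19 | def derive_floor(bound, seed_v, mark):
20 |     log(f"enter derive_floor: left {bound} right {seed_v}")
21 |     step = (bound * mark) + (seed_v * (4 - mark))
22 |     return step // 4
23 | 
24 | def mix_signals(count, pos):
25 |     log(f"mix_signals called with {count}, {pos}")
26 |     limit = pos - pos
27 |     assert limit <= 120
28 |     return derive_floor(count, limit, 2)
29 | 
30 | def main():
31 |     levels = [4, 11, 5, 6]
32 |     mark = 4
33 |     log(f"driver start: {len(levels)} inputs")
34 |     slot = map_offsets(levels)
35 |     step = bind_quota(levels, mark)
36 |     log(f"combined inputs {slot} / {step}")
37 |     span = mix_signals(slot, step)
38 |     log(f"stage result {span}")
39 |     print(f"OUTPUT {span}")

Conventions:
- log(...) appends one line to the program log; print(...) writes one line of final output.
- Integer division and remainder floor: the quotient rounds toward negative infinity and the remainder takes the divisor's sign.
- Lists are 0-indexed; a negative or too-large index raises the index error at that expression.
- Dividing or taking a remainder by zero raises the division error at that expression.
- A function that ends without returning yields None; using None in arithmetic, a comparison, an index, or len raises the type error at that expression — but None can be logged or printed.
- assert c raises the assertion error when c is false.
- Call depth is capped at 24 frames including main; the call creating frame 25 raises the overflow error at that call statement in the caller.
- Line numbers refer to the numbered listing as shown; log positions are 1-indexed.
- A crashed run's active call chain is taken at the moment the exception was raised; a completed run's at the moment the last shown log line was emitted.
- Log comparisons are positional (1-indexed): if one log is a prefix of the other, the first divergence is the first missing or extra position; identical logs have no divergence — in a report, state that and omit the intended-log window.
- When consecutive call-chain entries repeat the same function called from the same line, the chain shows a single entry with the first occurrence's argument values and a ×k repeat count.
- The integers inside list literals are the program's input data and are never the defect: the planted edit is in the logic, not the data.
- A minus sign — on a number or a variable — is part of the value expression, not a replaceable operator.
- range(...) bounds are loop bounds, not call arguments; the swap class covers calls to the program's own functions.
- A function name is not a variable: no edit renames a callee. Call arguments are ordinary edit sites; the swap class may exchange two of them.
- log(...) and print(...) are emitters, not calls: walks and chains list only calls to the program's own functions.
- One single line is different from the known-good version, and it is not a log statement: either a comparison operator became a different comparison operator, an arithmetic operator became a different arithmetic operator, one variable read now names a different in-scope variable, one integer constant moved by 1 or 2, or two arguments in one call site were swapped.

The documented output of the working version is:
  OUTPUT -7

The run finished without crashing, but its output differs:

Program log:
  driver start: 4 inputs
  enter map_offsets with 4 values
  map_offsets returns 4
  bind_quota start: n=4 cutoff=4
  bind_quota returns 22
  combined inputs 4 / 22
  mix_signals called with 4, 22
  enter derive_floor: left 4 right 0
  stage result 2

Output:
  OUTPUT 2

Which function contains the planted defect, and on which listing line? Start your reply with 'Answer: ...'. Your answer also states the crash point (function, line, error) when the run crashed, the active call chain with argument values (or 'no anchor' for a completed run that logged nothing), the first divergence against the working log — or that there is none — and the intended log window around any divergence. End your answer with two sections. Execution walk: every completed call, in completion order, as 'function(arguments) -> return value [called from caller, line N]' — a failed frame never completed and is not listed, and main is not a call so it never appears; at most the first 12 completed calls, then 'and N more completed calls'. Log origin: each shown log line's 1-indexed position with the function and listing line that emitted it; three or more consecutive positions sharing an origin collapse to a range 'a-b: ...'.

Answer: the defect is in mix_signals at line 26.
Key observation: The earliest visible damage is log position 8 — 'enter derive_floor: left 4 right 0' rather than the intended 'enter derive_floor: left 4 right -18'.
Call chain: main.
First divergence: position 8 — shown 'enter derive_floor: left 4 right 0', intended 'enter derive_floor: left 4 right -18'.
Intended log window:
  6: combined inputs 4 / 22
  7: mix_signals called with 4, 22
  8: enter derive_floor: left 4 right -18
  9: stage result -7
Execution walk:
  map_offsets([4, 11, 5, 6]) -> 4  [called from main, line 34]
  bind_quota([4, 11, 5, 6], 4) -> 22  [called from main, line 35]
  derive_floor(4, 0, 2) -> 2  [called from mix_signals, line 28]
  mix_signals(4, 22) -> 2  [called from main, line 37]
Log line origins:
  1: logged in main at line 33
  2: logged in map_offsets at line 2
  3: logged in map_offsets at line 7
  4: logged in bind_quota at line 11
  5: logged in bind_quota at line 16
  6: logged in main at line 36
  7: logged in mix_signals at line 25
  8: logged in derive_floor at line 20
  9: logged in main at line 38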